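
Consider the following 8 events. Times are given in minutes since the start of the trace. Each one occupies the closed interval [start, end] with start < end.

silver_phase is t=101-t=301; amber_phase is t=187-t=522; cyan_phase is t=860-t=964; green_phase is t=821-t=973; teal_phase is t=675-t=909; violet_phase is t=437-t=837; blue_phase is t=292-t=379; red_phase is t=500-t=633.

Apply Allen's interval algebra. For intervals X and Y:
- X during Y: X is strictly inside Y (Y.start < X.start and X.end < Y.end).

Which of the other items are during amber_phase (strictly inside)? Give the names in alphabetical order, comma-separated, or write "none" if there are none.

Target amber_phase = [t=187, t=522].
blue_phase [t=292, t=379] → during → yes.
cyan_phase [t=860, t=964] → after → no.
green_phase [t=821, t=973] → after → no.
red_phase [t=500, t=633] → overlapped-by → no.
silver_phase [t=101, t=301] → overlaps → no.
teal_phase [t=675, t=909] → after → no.
violet_phase [t=437, t=837] → overlapped-by → no.
Result: blue_phase.

blue_phase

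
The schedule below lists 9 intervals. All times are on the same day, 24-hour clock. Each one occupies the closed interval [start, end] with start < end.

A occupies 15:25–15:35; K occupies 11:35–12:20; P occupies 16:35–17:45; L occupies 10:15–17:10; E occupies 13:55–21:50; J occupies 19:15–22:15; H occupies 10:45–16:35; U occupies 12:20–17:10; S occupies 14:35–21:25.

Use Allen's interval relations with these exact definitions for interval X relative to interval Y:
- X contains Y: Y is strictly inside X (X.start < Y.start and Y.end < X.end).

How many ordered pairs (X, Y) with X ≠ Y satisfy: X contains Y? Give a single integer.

11

Checking all 72 ordered pairs for relation 'contains'; matching pairs in alphabetical order:
(E, A): E contains A ✓
(E, P): E contains P ✓
(E, S): E contains S ✓
(H, A): H contains A ✓
(H, K): H contains K ✓
(L, A): L contains A ✓
(L, H): L contains H ✓
(L, K): L contains K ✓
(S, A): S contains A ✓
(S, P): S contains P ✓
(U, A): U contains A ✓
Count: 11.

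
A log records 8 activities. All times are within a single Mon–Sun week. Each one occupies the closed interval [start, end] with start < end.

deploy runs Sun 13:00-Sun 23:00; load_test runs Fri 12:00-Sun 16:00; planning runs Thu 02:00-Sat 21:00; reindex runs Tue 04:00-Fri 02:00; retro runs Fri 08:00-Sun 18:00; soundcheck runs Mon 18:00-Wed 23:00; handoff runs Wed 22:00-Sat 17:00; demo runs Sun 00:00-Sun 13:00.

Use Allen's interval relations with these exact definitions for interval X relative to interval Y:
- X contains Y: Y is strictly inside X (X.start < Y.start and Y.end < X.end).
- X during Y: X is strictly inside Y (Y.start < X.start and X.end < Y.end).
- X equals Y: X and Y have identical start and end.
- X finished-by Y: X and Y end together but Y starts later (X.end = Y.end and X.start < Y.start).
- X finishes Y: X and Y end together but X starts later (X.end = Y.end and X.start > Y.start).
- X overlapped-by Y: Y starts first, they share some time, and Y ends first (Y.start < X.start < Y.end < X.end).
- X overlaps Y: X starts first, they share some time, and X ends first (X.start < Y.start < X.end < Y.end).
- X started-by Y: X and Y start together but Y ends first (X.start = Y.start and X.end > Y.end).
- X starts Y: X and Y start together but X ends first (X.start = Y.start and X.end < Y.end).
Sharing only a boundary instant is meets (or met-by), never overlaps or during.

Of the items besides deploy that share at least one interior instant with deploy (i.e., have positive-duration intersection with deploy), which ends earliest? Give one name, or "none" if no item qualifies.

load_test

Target deploy = [Sun 13:00, Sun 23:00].
demo [Sun 00:00, Sun 13:00] → meets → excluded.
handoff [Wed 22:00, Sat 17:00] → before → excluded.
load_test [Fri 12:00, Sun 16:00] → overlaps → candidate.
planning [Thu 02:00, Sat 21:00] → before → excluded.
reindex [Tue 04:00, Fri 02:00] → before → excluded.
retro [Fri 08:00, Sun 18:00] → overlaps → candidate.
soundcheck [Mon 18:00, Wed 23:00] → before → excluded.
Among candidates, earliest end is Sun 16:00 → load_test.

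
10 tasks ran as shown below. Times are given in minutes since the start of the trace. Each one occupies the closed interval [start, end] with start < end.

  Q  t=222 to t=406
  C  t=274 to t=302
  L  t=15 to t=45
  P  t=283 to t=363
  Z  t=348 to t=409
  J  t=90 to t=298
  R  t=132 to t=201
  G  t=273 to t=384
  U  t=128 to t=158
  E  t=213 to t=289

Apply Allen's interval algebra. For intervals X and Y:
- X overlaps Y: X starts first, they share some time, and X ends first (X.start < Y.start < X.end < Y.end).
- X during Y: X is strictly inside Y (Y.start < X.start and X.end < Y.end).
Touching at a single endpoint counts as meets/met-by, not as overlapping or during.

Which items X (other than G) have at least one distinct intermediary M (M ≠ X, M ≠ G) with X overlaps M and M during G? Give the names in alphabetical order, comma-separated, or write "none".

C, E, J

Target G = [t=273, t=384].
Intermediaries M with M during G: C, P.
Via C — items with X overlaps C: E, J.
Via P — items with X overlaps P: C, E, J.
Union: C, E, J.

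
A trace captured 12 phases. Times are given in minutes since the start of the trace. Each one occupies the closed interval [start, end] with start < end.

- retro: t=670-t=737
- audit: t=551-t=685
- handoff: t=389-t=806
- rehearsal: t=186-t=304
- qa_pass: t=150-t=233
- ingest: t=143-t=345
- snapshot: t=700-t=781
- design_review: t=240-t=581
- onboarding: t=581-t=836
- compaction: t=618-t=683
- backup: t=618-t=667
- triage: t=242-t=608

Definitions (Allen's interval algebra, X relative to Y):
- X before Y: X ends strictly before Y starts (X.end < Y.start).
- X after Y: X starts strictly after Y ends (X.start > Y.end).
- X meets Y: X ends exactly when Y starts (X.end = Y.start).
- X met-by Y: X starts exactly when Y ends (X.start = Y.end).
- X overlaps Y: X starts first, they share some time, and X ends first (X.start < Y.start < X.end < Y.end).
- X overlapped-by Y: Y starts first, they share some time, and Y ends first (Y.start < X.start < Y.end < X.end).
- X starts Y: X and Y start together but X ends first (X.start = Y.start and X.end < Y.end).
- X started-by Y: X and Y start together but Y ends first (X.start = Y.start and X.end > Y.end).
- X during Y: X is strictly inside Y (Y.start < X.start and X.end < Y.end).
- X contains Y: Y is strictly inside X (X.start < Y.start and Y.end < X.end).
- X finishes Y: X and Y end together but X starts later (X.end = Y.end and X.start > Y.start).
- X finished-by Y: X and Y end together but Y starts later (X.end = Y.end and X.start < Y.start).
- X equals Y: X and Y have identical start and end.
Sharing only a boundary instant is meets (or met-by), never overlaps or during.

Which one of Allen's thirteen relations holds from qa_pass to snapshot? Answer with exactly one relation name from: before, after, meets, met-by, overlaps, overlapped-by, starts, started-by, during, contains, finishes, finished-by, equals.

qa_pass = [t=150, t=233]; snapshot = [t=700, t=781].
Compare endpoints: qa_pass.start < snapshot.start, qa_pass.start < snapshot.end, qa_pass.end < snapshot.start, qa_pass.end < snapshot.end.
That pattern is 'before'.

before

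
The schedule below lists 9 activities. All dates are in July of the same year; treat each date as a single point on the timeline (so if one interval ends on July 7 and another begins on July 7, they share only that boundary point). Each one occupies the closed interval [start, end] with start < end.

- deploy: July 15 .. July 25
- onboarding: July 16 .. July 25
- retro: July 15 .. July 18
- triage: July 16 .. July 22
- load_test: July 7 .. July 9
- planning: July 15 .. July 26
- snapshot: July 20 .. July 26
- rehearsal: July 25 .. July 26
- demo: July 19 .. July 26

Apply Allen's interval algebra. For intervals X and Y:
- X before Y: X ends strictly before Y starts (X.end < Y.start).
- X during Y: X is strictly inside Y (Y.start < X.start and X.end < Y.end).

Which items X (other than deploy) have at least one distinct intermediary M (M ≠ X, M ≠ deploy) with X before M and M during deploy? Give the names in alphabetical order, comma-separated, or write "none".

load_test

Target deploy = [July 15, July 25].
Intermediaries M with M during deploy: triage.
Via triage — items with X before triage: load_test.
Union: load_test.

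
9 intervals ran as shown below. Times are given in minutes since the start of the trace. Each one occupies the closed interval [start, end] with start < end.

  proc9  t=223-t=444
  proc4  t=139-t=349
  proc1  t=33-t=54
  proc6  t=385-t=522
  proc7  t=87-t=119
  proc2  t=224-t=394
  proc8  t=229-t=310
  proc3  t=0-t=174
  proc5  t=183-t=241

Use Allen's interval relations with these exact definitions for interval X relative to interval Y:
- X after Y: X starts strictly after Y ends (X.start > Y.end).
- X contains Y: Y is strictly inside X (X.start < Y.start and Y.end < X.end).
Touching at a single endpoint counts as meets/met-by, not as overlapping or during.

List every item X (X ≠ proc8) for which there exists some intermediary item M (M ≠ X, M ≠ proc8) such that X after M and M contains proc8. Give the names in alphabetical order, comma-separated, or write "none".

Target proc8 = [t=229, t=310].
Intermediaries M with M contains proc8: proc2, proc4, proc9.
Via proc2 — items with X after proc2: none.
Via proc4 — items with X after proc4: proc6.
Via proc9 — items with X after proc9: none.
Union: proc6.

proc6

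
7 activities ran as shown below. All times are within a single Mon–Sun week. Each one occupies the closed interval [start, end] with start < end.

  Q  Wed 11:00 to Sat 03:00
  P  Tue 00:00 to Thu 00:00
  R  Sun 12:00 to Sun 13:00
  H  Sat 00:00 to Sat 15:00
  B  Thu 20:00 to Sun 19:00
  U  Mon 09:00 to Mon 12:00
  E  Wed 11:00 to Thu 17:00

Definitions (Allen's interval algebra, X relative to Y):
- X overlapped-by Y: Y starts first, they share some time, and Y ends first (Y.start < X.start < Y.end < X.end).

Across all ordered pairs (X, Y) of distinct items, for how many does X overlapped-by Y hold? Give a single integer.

4

Checking all 42 ordered pairs for relation 'overlapped-by'; matching pairs in alphabetical order:
(B, Q): B overlapped-by Q ✓
(E, P): E overlapped-by P ✓
(H, Q): H overlapped-by Q ✓
(Q, P): Q overlapped-by P ✓
Count: 4.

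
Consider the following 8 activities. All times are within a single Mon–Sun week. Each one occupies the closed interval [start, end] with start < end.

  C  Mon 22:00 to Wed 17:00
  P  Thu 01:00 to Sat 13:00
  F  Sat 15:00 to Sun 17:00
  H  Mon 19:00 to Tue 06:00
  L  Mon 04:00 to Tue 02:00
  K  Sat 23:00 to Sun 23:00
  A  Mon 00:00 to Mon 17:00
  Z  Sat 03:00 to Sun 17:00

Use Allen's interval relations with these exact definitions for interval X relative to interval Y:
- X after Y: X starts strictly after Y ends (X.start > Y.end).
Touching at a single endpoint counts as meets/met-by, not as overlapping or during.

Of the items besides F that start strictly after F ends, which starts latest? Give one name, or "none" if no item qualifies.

Target F = [Sat 15:00, Sun 17:00].
A [Mon 00:00, Mon 17:00] → before → excluded.
C [Mon 22:00, Wed 17:00] → before → excluded.
H [Mon 19:00, Tue 06:00] → before → excluded.
K [Sat 23:00, Sun 23:00] → overlapped-by → excluded.
L [Mon 04:00, Tue 02:00] → before → excluded.
P [Thu 01:00, Sat 13:00] → before → excluded.
Z [Sat 03:00, Sun 17:00] → finished-by → excluded.
No candidates → none.

none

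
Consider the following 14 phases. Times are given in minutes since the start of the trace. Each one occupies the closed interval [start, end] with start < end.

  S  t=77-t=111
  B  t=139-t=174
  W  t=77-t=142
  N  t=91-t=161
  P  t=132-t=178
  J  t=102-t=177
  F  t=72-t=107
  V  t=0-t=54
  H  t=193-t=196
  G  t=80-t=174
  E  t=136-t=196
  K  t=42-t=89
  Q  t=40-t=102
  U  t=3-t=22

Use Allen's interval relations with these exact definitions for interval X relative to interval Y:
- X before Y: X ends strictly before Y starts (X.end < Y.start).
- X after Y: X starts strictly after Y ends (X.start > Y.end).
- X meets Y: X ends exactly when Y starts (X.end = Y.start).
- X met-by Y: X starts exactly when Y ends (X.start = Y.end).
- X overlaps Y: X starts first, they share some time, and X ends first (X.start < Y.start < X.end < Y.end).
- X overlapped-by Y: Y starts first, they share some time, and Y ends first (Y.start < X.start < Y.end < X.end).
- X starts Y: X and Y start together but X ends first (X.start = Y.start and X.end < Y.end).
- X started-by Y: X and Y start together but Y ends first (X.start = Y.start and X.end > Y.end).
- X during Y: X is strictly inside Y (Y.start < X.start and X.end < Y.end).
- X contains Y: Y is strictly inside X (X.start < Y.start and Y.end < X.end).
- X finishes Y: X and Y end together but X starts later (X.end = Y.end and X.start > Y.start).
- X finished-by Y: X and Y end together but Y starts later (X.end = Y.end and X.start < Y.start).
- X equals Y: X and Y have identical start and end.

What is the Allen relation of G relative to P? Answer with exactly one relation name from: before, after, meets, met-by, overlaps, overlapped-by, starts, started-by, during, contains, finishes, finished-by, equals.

overlaps

G = [t=80, t=174]; P = [t=132, t=178].
Compare endpoints: G.start < P.start, G.start < P.end, G.end > P.start, G.end < P.end.
That pattern is 'overlaps'.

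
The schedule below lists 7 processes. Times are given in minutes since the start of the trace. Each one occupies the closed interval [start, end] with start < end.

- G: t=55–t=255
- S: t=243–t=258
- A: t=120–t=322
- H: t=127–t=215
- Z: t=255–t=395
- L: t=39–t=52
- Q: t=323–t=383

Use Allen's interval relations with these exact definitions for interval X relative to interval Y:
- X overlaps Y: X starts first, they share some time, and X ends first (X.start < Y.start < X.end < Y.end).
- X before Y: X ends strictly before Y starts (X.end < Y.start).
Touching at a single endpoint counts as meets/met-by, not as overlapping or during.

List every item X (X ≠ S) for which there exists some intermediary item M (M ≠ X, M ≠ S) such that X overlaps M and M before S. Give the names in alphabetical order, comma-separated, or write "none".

Target S = [t=243, t=258].
Intermediaries M with M before S: H, L.
Via H — items with X overlaps H: none.
Via L — items with X overlaps L: none.
Union: none.

none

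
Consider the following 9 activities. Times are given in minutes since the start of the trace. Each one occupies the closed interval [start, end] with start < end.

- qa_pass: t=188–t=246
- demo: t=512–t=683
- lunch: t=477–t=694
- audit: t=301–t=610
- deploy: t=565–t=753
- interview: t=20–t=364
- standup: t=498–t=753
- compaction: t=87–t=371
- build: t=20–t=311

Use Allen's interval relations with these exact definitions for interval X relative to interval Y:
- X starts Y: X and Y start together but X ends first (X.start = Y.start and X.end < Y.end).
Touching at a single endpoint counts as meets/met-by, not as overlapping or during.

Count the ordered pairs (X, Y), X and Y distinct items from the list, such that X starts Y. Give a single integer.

1

Checking all 72 ordered pairs for relation 'starts'; matching pairs in alphabetical order:
(build, interview): build starts interview ✓
Count: 1.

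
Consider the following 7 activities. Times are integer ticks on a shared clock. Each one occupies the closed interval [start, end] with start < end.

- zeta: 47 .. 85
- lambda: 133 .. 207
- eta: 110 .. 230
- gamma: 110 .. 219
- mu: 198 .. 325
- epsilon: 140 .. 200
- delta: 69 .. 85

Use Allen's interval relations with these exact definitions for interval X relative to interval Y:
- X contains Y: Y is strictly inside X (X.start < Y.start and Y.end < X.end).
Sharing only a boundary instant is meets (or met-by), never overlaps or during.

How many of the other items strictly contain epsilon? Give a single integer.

Target epsilon = [140, 200].
delta [69, 85] → before → no.
eta [110, 230] → contains → counts.
gamma [110, 219] → contains → counts.
lambda [133, 207] → contains → counts.
mu [198, 325] → overlapped-by → no.
zeta [47, 85] → before → no.
Total: 3.

3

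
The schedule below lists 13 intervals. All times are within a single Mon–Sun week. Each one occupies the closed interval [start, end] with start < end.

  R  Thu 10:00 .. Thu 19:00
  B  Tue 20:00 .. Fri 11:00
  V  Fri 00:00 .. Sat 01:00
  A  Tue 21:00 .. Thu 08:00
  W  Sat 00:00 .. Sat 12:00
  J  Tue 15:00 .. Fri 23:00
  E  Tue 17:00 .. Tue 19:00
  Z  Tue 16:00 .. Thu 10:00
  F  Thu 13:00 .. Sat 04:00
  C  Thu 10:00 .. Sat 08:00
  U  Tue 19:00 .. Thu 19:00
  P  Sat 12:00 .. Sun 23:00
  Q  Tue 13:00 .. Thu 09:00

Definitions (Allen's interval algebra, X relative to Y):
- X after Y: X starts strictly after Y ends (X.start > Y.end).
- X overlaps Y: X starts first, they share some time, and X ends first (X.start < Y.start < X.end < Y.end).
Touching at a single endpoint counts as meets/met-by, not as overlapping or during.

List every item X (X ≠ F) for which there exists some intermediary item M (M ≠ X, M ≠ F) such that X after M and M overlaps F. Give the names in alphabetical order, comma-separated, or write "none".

Target F = [Thu 13:00, Sat 04:00].
Intermediaries M with M overlaps F: B, J, R, U.
Via B — items with X after B: P, W.
Via J — items with X after J: P, W.
Via R — items with X after R: P, V, W.
Via U — items with X after U: P, V, W.
Union: P, V, W.

P, V, W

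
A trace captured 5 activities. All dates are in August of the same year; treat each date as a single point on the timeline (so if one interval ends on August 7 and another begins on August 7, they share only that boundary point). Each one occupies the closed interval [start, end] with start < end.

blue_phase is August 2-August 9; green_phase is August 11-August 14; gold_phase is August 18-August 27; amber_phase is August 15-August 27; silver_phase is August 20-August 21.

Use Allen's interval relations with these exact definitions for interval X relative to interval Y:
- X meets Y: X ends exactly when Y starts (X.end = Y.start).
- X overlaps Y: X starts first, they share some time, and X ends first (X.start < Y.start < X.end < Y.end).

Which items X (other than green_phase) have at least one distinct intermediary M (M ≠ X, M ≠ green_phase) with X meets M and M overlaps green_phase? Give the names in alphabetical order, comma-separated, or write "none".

Target green_phase = [August 11, August 14].
Intermediaries M with M overlaps green_phase: none.
Union: none.

none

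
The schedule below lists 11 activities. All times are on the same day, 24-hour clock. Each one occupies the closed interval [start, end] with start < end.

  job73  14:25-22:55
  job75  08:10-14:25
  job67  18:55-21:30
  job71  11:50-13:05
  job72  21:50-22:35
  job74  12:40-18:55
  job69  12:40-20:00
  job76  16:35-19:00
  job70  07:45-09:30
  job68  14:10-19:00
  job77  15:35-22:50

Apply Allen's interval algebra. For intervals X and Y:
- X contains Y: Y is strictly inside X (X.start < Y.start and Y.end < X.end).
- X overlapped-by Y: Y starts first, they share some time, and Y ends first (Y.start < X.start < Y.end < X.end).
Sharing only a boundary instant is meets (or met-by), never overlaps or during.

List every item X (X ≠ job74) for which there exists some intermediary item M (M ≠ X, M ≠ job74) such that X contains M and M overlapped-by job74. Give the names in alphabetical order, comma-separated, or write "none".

job69, job73, job77

Target job74 = [12:40, 18:55].
Intermediaries M with M overlapped-by job74: job68, job73, job76, job77.
Via job68 — items with X contains job68: job69.
Via job73 — items with X contains job73: none.
Via job76 — items with X contains job76: job69, job73, job77.
Via job77 — items with X contains job77: job73.
Union: job69, job73, job77.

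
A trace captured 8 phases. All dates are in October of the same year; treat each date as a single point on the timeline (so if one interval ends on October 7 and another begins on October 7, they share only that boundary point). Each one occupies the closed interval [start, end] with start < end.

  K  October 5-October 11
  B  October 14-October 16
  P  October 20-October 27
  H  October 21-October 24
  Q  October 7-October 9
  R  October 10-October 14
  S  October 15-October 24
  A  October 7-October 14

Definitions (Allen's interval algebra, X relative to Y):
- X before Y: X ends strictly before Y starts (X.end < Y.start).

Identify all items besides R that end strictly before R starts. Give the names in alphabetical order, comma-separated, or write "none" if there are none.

Target R = [October 10, October 14].
A [October 7, October 14] → finished-by → no.
B [October 14, October 16] → met-by → no.
H [October 21, October 24] → after → no.
K [October 5, October 11] → overlaps → no.
P [October 20, October 27] → after → no.
Q [October 7, October 9] → before → yes.
S [October 15, October 24] → after → no.
Result: Q.

Q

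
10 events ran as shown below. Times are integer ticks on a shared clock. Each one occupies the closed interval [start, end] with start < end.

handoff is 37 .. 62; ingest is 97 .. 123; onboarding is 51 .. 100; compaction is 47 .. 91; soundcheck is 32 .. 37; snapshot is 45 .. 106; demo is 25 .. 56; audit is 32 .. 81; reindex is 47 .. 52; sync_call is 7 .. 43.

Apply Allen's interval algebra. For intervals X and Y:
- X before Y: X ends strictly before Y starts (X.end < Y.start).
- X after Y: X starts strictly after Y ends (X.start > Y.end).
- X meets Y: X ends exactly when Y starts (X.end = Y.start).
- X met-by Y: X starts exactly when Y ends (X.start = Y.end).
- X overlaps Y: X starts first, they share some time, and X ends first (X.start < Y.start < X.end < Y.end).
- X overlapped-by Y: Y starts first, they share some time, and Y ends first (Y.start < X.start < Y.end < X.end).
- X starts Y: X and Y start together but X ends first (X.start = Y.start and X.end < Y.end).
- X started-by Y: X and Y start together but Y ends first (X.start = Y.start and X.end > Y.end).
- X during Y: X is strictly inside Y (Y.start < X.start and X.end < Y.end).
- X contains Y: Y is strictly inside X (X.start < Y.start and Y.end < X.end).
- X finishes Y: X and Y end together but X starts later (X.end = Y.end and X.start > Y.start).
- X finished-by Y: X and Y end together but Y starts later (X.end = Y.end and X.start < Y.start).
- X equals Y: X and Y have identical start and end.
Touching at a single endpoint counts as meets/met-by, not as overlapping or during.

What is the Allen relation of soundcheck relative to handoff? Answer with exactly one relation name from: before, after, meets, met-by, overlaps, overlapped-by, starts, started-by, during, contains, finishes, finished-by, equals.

soundcheck = [32, 37]; handoff = [37, 62].
Compare endpoints: soundcheck.start < handoff.start, soundcheck.start < handoff.end, soundcheck.end = handoff.start, soundcheck.end < handoff.end.
That pattern is 'meets'.

meets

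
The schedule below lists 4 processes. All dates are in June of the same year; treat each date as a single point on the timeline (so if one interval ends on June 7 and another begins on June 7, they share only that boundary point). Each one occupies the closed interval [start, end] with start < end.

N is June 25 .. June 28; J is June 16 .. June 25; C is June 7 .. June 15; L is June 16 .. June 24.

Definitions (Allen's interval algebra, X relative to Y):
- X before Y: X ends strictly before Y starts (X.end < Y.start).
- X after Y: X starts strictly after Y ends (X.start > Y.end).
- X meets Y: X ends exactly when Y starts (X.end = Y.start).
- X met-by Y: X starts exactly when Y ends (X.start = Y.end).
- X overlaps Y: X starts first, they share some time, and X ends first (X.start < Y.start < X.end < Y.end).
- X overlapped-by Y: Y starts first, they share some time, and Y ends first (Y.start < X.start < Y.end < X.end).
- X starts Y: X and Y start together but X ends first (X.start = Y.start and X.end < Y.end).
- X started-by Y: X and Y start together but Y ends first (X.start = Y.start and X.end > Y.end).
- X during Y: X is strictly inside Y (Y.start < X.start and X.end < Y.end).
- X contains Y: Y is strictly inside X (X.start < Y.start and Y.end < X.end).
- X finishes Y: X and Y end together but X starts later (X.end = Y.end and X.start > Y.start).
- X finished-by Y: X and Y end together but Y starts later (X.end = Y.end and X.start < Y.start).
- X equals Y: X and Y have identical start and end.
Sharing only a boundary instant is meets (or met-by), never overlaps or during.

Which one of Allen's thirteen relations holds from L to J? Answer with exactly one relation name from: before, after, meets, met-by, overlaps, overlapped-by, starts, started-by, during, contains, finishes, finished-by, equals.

L = [June 16, June 24]; J = [June 16, June 25].
Compare endpoints: L.start = J.start, L.start < J.end, L.end > J.start, L.end < J.end.
That pattern is 'starts'.

starts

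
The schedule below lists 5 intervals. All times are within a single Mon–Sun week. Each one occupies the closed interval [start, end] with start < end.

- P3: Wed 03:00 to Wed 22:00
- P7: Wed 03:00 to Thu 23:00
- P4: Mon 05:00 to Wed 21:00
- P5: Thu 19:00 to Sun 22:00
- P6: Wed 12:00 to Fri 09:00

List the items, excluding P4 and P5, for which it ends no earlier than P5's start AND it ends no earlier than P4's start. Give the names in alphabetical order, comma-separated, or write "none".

P6, P7

Conditions: its end is no earlier than P5's start (X.end >= Thu 19:00) AND its end is no earlier than P4's start (X.end >= Mon 05:00).
P3: end Wed 22:00 >= Thu 19:00? ✗; end Wed 22:00 >= Mon 05:00? ✓ → no.
P6: end Fri 09:00 >= Thu 19:00? ✓; end Fri 09:00 >= Mon 05:00? ✓ → yes.
P7: end Thu 23:00 >= Thu 19:00? ✓; end Thu 23:00 >= Mon 05:00? ✓ → yes.
Result: P6, P7.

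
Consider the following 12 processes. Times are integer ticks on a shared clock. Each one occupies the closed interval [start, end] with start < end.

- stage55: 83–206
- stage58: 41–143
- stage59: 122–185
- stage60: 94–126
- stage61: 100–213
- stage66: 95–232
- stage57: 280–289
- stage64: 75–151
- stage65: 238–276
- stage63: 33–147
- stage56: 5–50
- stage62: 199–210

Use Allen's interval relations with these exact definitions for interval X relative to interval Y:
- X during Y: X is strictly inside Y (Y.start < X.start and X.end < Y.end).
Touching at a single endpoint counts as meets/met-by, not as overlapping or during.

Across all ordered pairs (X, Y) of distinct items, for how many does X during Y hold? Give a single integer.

11

Checking all 132 ordered pairs for relation 'during'; matching pairs in alphabetical order:
(stage58, stage63): stage58 during stage63 ✓
(stage59, stage55): stage59 during stage55 ✓
(stage59, stage61): stage59 during stage61 ✓
(stage59, stage66): stage59 during stage66 ✓
(stage60, stage55): stage60 during stage55 ✓
(stage60, stage58): stage60 during stage58 ✓
(stage60, stage63): stage60 during stage63 ✓
(stage60, stage64): stage60 during stage64 ✓
(stage61, stage66): stage61 during stage66 ✓
(stage62, stage61): stage62 during stage61 ✓
(stage62, stage66): stage62 during stage66 ✓
Count: 11.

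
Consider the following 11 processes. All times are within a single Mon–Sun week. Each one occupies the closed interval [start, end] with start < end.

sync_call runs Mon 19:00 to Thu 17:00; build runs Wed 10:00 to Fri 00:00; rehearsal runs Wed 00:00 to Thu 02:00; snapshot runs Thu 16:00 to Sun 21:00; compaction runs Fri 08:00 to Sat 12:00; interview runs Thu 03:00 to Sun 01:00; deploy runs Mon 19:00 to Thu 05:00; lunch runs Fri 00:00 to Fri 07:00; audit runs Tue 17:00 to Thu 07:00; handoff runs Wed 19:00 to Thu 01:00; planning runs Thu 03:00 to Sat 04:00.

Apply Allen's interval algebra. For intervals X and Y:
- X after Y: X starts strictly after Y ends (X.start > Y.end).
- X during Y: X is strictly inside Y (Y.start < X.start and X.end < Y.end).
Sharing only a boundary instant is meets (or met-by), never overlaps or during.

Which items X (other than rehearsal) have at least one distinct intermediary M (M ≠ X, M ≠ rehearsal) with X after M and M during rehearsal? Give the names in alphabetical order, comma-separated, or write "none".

compaction, interview, lunch, planning, snapshot

Target rehearsal = [Wed 00:00, Thu 02:00].
Intermediaries M with M during rehearsal: handoff.
Via handoff — items with X after handoff: compaction, interview, lunch, planning, snapshot.
Union: compaction, interview, lunch, planning, snapshot.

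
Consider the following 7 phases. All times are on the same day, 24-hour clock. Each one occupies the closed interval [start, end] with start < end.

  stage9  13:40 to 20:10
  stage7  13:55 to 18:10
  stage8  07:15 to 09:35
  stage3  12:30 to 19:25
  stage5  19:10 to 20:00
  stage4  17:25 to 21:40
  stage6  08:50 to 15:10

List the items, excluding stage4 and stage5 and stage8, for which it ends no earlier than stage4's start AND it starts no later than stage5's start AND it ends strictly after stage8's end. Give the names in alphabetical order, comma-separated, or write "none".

Conditions: its end is no earlier than stage4's start (X.end >= 17:25) AND its start is no later than stage5's start (X.start <= 19:10) AND its end is strictly after stage8's end (X.end > 09:35).
stage3: end 19:25 >= 17:25? ✓; start 12:30 <= 19:10? ✓; end 19:25 > 09:35? ✓ → yes.
stage6: end 15:10 >= 17:25? ✗; start 08:50 <= 19:10? ✓; end 15:10 > 09:35? ✓ → no.
stage7: end 18:10 >= 17:25? ✓; start 13:55 <= 19:10? ✓; end 18:10 > 09:35? ✓ → yes.
stage9: end 20:10 >= 17:25? ✓; start 13:40 <= 19:10? ✓; end 20:10 > 09:35? ✓ → yes.
Result: stage3, stage7, stage9.

stage3, stage7, stage9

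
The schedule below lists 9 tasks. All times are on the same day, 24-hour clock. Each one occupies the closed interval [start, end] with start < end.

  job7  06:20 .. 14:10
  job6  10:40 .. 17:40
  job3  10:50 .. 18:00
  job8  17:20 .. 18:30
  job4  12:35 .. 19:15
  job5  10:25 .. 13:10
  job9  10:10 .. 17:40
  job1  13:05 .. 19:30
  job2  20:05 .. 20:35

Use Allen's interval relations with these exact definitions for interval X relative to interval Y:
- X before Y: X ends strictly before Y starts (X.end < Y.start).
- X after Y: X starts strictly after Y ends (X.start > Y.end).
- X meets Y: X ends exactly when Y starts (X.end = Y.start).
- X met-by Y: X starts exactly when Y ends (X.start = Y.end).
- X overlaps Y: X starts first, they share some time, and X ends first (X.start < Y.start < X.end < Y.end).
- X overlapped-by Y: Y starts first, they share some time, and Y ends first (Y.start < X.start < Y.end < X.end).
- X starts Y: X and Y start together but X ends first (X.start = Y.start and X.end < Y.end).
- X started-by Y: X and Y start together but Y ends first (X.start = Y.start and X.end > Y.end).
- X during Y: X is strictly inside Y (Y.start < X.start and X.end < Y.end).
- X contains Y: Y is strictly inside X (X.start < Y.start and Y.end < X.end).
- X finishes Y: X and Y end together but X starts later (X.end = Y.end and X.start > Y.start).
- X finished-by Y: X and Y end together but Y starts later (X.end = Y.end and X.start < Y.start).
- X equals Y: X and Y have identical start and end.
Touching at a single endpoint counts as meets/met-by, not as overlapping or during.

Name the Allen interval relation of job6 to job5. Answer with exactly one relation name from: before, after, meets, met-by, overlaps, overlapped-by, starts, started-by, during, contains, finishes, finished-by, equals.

overlapped-by

job6 = [10:40, 17:40]; job5 = [10:25, 13:10].
Compare endpoints: job6.start > job5.start, job6.start < job5.end, job6.end > job5.start, job6.end > job5.end.
That pattern is 'overlapped-by'.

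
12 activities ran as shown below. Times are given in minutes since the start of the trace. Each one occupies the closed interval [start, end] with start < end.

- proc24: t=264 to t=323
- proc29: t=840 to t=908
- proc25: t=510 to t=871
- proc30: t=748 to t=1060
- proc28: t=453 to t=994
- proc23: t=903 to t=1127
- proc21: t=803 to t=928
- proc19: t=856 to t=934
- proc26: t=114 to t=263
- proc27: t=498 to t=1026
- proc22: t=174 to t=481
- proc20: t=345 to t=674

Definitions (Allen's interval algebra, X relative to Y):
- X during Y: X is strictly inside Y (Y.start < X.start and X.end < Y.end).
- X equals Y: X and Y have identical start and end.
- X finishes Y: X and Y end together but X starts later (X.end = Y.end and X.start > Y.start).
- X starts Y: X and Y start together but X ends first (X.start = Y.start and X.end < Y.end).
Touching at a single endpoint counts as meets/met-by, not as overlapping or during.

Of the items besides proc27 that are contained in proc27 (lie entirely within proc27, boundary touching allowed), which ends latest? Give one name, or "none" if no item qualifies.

Target proc27 = [t=498, t=1026].
proc19 [t=856, t=934] → during → candidate.
proc20 [t=345, t=674] → overlaps → excluded.
proc21 [t=803, t=928] → during → candidate.
proc22 [t=174, t=481] → before → excluded.
proc23 [t=903, t=1127] → overlapped-by → excluded.
proc24 [t=264, t=323] → before → excluded.
proc25 [t=510, t=871] → during → candidate.
proc26 [t=114, t=263] → before → excluded.
proc28 [t=453, t=994] → overlaps → excluded.
proc29 [t=840, t=908] → during → candidate.
proc30 [t=748, t=1060] → overlapped-by → excluded.
Among candidates, latest end is t=934 → proc19.

proc19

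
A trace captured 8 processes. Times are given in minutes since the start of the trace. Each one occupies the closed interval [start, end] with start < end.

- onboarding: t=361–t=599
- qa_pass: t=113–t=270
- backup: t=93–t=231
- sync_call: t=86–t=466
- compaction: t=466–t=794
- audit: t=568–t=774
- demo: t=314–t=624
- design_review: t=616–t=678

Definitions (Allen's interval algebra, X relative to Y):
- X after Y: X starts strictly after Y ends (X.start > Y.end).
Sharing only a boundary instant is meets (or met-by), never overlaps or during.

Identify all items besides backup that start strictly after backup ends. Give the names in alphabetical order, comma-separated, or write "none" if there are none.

Target backup = [t=93, t=231].
audit [t=568, t=774] → after → yes.
compaction [t=466, t=794] → after → yes.
demo [t=314, t=624] → after → yes.
design_review [t=616, t=678] → after → yes.
onboarding [t=361, t=599] → after → yes.
qa_pass [t=113, t=270] → overlapped-by → no.
sync_call [t=86, t=466] → contains → no.
Result: audit, compaction, demo, design_review, onboarding.

audit, compaction, demo, design_review, onboarding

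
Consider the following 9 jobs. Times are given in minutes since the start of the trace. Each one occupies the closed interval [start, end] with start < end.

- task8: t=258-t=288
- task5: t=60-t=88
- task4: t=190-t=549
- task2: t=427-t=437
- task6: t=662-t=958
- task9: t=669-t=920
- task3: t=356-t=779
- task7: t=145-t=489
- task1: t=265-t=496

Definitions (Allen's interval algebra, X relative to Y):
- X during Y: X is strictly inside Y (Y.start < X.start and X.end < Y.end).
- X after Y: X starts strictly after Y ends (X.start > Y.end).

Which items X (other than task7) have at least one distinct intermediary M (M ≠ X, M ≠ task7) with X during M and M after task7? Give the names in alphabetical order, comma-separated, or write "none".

Target task7 = [t=145, t=489].
Intermediaries M with M after task7: task6, task9.
Via task6 — items with X during task6: task9.
Via task9 — items with X during task9: none.
Union: task9.

task9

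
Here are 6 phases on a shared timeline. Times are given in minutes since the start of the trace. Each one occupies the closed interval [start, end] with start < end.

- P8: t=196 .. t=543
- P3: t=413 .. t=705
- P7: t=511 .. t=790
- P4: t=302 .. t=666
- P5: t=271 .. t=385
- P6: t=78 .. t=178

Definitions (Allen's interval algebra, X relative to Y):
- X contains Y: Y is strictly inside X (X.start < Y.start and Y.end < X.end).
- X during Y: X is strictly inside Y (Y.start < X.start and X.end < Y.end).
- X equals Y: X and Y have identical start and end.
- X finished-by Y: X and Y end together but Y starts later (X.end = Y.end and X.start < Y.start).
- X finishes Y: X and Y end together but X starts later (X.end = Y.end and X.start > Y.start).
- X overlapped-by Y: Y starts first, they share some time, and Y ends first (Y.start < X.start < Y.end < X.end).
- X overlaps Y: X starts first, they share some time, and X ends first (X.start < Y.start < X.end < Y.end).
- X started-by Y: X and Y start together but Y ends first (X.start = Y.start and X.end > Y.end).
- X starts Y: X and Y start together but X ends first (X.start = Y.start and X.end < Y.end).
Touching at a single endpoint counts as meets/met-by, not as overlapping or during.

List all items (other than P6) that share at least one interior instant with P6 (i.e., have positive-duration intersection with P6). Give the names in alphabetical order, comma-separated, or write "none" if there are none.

none

Target P6 = [t=78, t=178].
P3 [t=413, t=705] → after → no.
P4 [t=302, t=666] → after → no.
P5 [t=271, t=385] → after → no.
P7 [t=511, t=790] → after → no.
P8 [t=196, t=543] → after → no.
Result: none.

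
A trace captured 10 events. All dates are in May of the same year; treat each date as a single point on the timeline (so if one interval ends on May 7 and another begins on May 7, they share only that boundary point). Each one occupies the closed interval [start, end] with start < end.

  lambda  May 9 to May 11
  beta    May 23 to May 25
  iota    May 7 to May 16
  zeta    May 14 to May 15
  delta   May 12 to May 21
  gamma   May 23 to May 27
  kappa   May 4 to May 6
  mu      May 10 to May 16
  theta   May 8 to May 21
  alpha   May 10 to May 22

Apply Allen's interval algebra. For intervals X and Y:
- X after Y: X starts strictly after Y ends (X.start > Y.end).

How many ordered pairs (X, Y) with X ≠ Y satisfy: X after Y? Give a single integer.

Checking all 90 ordered pairs for relation 'after'; matching pairs in alphabetical order:
(alpha, kappa): alpha after kappa ✓
(beta, alpha): beta after alpha ✓
(beta, delta): beta after delta ✓
(beta, iota): beta after iota ✓
(beta, kappa): beta after kappa ✓
(beta, lambda): beta after lambda ✓
(beta, mu): beta after mu ✓
(beta, theta): beta after theta ✓
(beta, zeta): beta after zeta ✓
(delta, kappa): delta after kappa ✓
(delta, lambda): delta after lambda ✓
(gamma, alpha): gamma after alpha ✓
(gamma, delta): gamma after delta ✓
(gamma, iota): gamma after iota ✓
(gamma, kappa): gamma after kappa ✓
(gamma, lambda): gamma after lambda ✓
(gamma, mu): gamma after mu ✓
(gamma, theta): gamma after theta ✓
(gamma, zeta): gamma after zeta ✓
(iota, kappa): iota after kappa ✓
(lambda, kappa): lambda after kappa ✓
(mu, kappa): mu after kappa ✓
(theta, kappa): theta after kappa ✓
(zeta, kappa): zeta after kappa ✓
... plus 1 further pairs not listed.
Count: 25.

25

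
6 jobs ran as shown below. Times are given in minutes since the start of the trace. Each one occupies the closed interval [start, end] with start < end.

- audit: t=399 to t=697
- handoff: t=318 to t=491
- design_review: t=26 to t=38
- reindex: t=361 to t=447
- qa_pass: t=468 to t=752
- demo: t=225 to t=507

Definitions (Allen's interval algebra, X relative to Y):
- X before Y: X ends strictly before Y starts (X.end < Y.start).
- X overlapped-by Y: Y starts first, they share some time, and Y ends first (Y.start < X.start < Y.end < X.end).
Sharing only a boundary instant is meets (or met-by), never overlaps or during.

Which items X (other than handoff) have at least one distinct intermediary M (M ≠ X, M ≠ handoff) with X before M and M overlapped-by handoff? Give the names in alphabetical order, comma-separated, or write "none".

design_review, reindex

Target handoff = [t=318, t=491].
Intermediaries M with M overlapped-by handoff: audit, qa_pass.
Via audit — items with X before audit: design_review.
Via qa_pass — items with X before qa_pass: design_review, reindex.
Union: design_review, reindex.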